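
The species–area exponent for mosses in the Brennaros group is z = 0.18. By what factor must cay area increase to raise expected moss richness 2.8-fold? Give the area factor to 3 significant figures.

(A₂/A₁)^0.18 = 2.8, so A₂/A₁ = 2.8^(1/0.18) = 2.8^5.556
ln(A₂/A₁) = ln 2.8 / 0.18 = 1.0296 / 0.18 = 5.7201
A₂/A₁ = e^5.7201 ≈ 304.9

305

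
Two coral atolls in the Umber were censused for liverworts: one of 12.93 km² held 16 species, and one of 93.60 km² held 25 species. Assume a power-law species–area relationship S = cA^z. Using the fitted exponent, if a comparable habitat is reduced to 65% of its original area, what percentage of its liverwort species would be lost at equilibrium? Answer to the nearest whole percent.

z = ln(25/16) / ln(93.6/12.93) = 0.4463 / 1.9795 = 0.2255
S_new/S_old = (A_new/A_old)^z = 0.65^0.2255 = exp(0.2255 × -0.4308) = 0.9074
Fraction lost = 1 − 0.9074 = 0.09256

9%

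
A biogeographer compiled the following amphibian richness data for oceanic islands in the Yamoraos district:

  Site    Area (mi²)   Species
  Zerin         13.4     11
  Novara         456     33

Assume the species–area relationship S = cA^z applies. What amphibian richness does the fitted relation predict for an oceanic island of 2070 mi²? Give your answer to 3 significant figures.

52.9

z = ln(33/11) / ln(456/13.4) = 1.0986 / 3.5272 = 0.3115
c = 11 / 13.4^0.3115 = 11 / 2.244 = 4.902
S₃ = 4.902 × 2070^0.3115 = 4.902 × 10.78 ≈ 52.86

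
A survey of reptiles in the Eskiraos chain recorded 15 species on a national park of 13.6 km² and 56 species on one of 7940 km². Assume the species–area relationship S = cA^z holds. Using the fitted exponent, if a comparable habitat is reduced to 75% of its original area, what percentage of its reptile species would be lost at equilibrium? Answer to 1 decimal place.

5.8%

z = ln(56/15) / ln(7940/13.6) = 1.3173 / 6.3696 = 0.2068
S_new/S_old = (A_new/A_old)^z = 0.75^0.2068 = exp(0.2068 × -0.2877) = 0.9422
Fraction lost = 1 − 0.9422 = 0.05776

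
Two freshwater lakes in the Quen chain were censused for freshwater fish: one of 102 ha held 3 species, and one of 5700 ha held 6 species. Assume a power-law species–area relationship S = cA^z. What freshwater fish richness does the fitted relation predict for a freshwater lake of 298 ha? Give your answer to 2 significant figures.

z = ln(6/3) / ln(5700/102) = 0.6931 / 4.0232 = 0.1723
c = 3 / 102^0.1723 = 3 / 2.218 = 1.352
S₃ = 1.352 × 298^0.1723 = 1.352 × 2.669 ≈ 3.609

3.6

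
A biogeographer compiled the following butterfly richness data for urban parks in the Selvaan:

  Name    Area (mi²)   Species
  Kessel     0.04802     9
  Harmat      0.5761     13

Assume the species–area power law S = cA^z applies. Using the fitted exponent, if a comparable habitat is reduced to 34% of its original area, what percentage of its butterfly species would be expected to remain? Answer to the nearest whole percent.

z = ln(13/9) / ln(0.5761/0.04802) = 0.3677 / 2.4847 = 0.1480
S_new/S_old = (A_new/A_old)^z = 0.34^0.1480 = exp(0.1480 × -1.0788) = 0.8524

85%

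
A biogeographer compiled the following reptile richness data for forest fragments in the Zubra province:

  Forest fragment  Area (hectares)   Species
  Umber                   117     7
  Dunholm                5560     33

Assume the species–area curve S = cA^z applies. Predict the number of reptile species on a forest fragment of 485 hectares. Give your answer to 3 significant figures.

z = ln(33/7) / ln(5560/117) = 1.5506 / 3.8612 = 0.4016
c = 7 / 117^0.4016 = 7 / 6.769 = 1.034
S₃ = 1.034 × 485^0.4016 = 1.034 × 11.98 ≈ 12.39

12.4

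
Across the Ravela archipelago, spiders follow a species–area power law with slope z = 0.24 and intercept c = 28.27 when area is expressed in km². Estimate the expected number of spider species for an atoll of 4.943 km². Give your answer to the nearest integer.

41

S = 28.27 × 4.943^0.24
ln S = ln 28.27 + 0.24 × ln 4.943 = 3.3418 + 0.24 × 1.5980 = 3.7253
S = e^3.7253 ≈ 41.48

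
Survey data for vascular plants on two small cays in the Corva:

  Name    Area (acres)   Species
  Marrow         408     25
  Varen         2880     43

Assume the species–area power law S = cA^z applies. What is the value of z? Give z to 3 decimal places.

Taking logs: ln S = ln c + z ln A, so z = (ln S₂ − ln S₁)/(ln A₂ − ln A₁).
z = ln(43/25) / ln(2880/408) = ln(1.72) / ln(7.059) = 0.5423 / 1.9543 = 0.2775

0.278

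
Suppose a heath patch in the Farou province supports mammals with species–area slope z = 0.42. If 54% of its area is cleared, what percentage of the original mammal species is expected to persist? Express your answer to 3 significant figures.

72.2%

S_new/S_old = (A_new/A_old)^z = 0.46^0.42
= exp(0.42 × ln 0.46) = exp(0.42 × -0.7765) = exp(-0.3261) ≈ 0.7217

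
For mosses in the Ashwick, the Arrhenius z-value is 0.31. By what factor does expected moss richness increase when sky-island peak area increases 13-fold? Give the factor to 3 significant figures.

S₂/S₁ = (A₂/A₁)^z = 13^0.31
ln(S₂/S₁) = 0.31 × ln 13 = 0.31 × 2.5649 = 0.7951
S₂/S₁ = e^0.7951 ≈ 2.215

2.21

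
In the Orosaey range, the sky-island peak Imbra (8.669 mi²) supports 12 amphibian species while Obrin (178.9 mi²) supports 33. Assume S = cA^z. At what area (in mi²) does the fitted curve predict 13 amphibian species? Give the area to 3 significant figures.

11.0 mi²

z = ln(33/12) / ln(178.9/8.669) = 1.0116 / 3.0271 = 0.3342
c = 12 / 8.669^0.3342 = 12 / 2.058 = 5.831
A = (13/5.831)^(1/0.3342) ⇒ ln A = ln(2.23)/0.3342 = 2.3993
A = e^2.3993 ≈ 11.02 mi²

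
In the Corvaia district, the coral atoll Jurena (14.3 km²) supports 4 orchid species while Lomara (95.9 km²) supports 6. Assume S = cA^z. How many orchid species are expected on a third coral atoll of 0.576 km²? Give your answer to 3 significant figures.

z = ln(6/4) / ln(95.9/14.3) = 0.4055 / 1.9030 = 0.2131
c = 4 / 14.3^0.2131 = 4 / 1.763 = 2.269
S₃ = 2.269 × 0.576^0.2131 = 2.269 × 0.8891 ≈ 2.018

2.02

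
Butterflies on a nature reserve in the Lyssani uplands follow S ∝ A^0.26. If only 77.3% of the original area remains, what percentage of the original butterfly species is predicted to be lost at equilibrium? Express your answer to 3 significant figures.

S_new/S_old = (A_new/A_old)^z = 0.773^0.26
= exp(0.26 × ln 0.773) = exp(0.26 × -0.2575) = exp(-0.0669) ≈ 0.9352
Fraction lost = 1 − 0.9352 = 0.06475

6.48%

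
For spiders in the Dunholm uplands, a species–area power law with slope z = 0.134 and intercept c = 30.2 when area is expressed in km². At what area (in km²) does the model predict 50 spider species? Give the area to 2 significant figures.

50 = 30.2 × A^0.134  ⇒  A^0.134 = 50/30.2 = 1.656
ln A = ln(1.656) / 0.134 = 0.5042 / 0.134 = 3.7625
A = e^3.7625 ≈ 43.06 km²

43 km²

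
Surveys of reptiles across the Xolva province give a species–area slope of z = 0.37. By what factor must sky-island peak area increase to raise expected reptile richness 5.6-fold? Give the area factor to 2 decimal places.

105.23

(A₂/A₁)^0.37 = 5.6, so A₂/A₁ = 5.6^(1/0.37) = 5.6^2.703
ln(A₂/A₁) = ln 5.6 / 0.37 = 1.7228 / 0.37 = 4.6561
A₂/A₁ = e^4.6561 ≈ 105.2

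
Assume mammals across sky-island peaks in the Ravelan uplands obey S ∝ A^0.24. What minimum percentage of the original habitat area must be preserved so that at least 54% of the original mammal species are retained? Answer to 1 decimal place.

7.7%

Need (A_new/A_old)^0.24 = 0.54, so A_new/A_old = 0.54^(1/0.24) = 0.54^4.167
ln(A_new/A_old) = ln 0.54 / 0.24 = -0.6162 / 0.24 = -2.5674
A_new/A_old = e^-2.5674 ≈ 0.07673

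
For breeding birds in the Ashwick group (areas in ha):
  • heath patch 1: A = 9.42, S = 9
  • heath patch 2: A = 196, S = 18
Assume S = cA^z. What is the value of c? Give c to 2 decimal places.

z = ln(S₂/S₁) / ln(A₂/A₁) = ln(18/9) / ln(196/9.42) = 0.6931 / 3.0353 = 0.2284
c = S₁ / A₁^z = 9 / 9.42^0.2284 = 9 / 1.669 = 5.393

5.39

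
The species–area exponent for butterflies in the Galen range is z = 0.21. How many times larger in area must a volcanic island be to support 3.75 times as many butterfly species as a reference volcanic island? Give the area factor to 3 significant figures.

541

(A₂/A₁)^0.21 = 3.75, so A₂/A₁ = 3.75^(1/0.21) = 3.75^4.762
ln(A₂/A₁) = ln 3.75 / 0.21 = 1.3218 / 0.21 = 6.2941
A₂/A₁ = e^6.2941 ≈ 541.4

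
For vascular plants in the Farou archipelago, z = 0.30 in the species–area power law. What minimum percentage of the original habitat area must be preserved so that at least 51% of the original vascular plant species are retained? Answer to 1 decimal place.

10.6%

Need (A_new/A_old)^0.3 = 0.51, so A_new/A_old = 0.51^(1/0.3) = 0.51^3.333
ln(A_new/A_old) = ln 0.51 / 0.3 = -0.6733 / 0.3 = -2.2445
A_new/A_old = e^-2.2445 ≈ 0.106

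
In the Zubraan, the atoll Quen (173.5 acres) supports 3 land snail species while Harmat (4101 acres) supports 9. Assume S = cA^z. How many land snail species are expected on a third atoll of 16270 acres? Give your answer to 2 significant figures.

z = ln(9/3) / ln(4101/173.5) = 1.0986 / 3.1628 = 0.3474
c = 3 / 173.5^0.3474 = 3 / 5.996 = 0.5004
S₃ = 0.5004 × 16270^0.3474 = 0.5004 × 29.03 ≈ 14.53

15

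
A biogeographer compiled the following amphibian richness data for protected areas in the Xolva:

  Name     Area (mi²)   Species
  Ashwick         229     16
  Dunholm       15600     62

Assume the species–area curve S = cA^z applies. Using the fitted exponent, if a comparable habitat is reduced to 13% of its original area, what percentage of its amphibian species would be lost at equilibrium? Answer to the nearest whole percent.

48%

z = ln(62/16) / ln(15600/229) = 1.3545 / 4.2213 = 0.3209
S_new/S_old = (A_new/A_old)^z = 0.13^0.3209 = exp(0.3209 × -2.0402) = 0.5196
Fraction lost = 1 − 0.5196 = 0.4804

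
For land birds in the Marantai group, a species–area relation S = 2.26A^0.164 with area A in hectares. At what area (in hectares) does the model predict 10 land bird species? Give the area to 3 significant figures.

8680 hectares

10 = 2.26 × A^0.164  ⇒  A^0.164 = 10/2.26 = 4.425
ln A = ln(4.425) / 0.164 = 1.4872 / 0.164 = 9.0684
A = e^9.0684 ≈ 8677 hectares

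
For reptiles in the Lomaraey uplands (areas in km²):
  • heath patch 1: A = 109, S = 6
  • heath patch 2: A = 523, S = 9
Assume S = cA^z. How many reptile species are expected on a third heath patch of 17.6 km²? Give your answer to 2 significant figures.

3.7

z = ln(9/6) / ln(523/109) = 0.4055 / 1.5682 = 0.2585
c = 6 / 109^0.2585 = 6 / 3.363 = 1.784
S₃ = 1.784 × 17.6^0.2585 = 1.784 × 2.099 ≈ 3.745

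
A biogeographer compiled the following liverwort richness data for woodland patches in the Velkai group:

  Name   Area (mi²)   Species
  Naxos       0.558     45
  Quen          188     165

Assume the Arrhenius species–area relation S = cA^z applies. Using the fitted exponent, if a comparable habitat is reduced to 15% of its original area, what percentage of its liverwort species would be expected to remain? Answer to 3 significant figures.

z = ln(165/45) / ln(188/0.558) = 1.2993 / 5.8198 = 0.2233
S_new/S_old = (A_new/A_old)^z = 0.15^0.2233 = exp(0.2233 × -1.8971) = 0.6547

65.5%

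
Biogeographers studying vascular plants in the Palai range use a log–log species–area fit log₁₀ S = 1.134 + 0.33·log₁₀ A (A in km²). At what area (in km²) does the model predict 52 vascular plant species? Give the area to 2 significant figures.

52 = 13.61 × A^0.33  ⇒  A^0.33 = 52/13.61 = 3.819
ln A = ln(3.819) / 0.33 = 1.3401 / 0.33 = 4.0609
A = e^4.0609 ≈ 58.03 km²

58 km²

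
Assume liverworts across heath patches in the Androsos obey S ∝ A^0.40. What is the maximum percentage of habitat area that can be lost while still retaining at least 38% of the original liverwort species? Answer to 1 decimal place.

Need (A_new/A_old)^0.4 = 0.38, so A_new/A_old = 0.38^(1/0.4) = 0.38^2.5
ln(A_new/A_old) = ln 0.38 / 0.4 = -0.9676 / 0.4 = -2.4190
A_new/A_old = e^-2.4190 ≈ 0.08901
Fraction that can be lost = 1 − 0.08901 = 0.911

91.1%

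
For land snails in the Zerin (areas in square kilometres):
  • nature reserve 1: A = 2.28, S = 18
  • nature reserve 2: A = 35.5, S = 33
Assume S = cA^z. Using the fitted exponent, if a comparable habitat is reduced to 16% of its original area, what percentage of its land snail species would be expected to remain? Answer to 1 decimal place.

66.7%

z = ln(33/18) / ln(35.5/2.28) = 0.6061 / 2.7454 = 0.2208
S_new/S_old = (A_new/A_old)^z = 0.16^0.2208 = exp(0.2208 × -1.8326) = 0.6672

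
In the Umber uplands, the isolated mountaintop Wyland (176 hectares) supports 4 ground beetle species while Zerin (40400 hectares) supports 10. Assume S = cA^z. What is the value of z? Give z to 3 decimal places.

0.169

Taking logs: ln S = ln c + z ln A, so z = (ln S₂ − ln S₁)/(ln A₂ − ln A₁).
z = ln(10/4) / ln(40400/176) = ln(2.5) / ln(229.5) = 0.9163 / 5.4361 = 0.1686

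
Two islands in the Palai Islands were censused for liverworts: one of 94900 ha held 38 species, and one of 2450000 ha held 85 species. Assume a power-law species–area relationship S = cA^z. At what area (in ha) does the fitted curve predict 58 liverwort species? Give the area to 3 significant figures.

z = ln(85/38) / ln(2450000/94900) = 0.8051 / 3.2510 = 0.2476
c = 38 / 94900^0.2476 = 38 / 17.08 = 2.225
A = (58/2.225)^(1/0.2476) ⇒ ln A = ln(26.07)/0.2476 = 13.1682
A = e^13.1682 ≈ 523432 ha

523000 ha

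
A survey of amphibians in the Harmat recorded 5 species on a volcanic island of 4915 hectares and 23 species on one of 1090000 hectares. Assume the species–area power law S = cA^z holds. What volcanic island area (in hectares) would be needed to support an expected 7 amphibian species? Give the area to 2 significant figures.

16000 hectares

z = ln(23/5) / ln(1090000/4915) = 1.5261 / 5.4016 = 0.2825
c = 5 / 4915^0.2825 = 5 / 11.04 = 0.453
A = (7/0.453)^(1/0.2825) ⇒ ln A = ln(15.45)/0.2825 = 9.6910
A = e^9.6910 ≈ 16172 hectares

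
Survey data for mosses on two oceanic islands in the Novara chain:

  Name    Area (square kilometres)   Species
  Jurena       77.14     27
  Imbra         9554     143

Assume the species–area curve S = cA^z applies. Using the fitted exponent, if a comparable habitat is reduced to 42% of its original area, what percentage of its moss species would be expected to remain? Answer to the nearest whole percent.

z = ln(143/27) / ln(9554/77.14) = 1.6670 / 4.8191 = 0.3459
S_new/S_old = (A_new/A_old)^z = 0.42^0.3459 = exp(0.3459 × -0.8675) = 0.7408

74%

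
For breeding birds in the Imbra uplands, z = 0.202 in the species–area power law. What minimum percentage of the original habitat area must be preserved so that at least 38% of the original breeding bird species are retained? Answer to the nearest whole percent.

Need (A_new/A_old)^0.202 = 0.38, so A_new/A_old = 0.38^(1/0.202) = 0.38^4.95
ln(A_new/A_old) = ln 0.38 / 0.202 = -0.9676 / 0.202 = -4.7900
A_new/A_old = e^-4.7900 ≈ 0.008312

1%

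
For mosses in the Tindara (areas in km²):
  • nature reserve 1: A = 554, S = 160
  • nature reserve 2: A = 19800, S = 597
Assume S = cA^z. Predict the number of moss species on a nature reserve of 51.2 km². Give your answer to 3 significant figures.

66.6

z = ln(597/160) / ln(19800/554) = 1.3167 / 3.5763 = 0.3682
c = 160 / 554^0.3682 = 160 / 10.24 = 15.63
S₃ = 15.63 × 51.2^0.3682 = 15.63 × 4.259 ≈ 66.58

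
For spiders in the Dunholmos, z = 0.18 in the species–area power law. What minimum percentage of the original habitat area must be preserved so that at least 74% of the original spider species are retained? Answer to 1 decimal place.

18.8%

Need (A_new/A_old)^0.18 = 0.74, so A_new/A_old = 0.74^(1/0.18) = 0.74^5.556
ln(A_new/A_old) = ln 0.74 / 0.18 = -0.3011 / 0.18 = -1.6728
A_new/A_old = e^-1.6728 ≈ 0.1877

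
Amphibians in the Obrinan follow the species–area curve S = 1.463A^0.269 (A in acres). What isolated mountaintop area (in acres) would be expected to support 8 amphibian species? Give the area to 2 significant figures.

550 acres

8 = 1.463 × A^0.269  ⇒  A^0.269 = 8/1.463 = 5.468
ln A = ln(5.468) / 0.269 = 1.6990 / 0.269 = 6.3158
A = e^6.3158 ≈ 553.2 acres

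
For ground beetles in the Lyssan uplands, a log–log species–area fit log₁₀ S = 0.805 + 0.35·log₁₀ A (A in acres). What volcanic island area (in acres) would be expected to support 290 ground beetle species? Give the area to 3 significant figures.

290 = 6.383 × A^0.35  ⇒  A^0.35 = 290/6.383 = 45.44
ln A = ln(45.44) / 0.35 = 3.8163 / 0.35 = 10.9037
A = e^10.9037 ≈ 54378 acres

54400 acres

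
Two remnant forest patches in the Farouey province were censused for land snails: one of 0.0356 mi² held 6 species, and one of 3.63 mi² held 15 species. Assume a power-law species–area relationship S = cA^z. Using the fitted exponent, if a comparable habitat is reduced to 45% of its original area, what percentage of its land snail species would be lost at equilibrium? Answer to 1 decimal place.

z = ln(15/6) / ln(3.63/0.0356) = 0.9163 / 4.6246 = 0.1981
S_new/S_old = (A_new/A_old)^z = 0.45^0.1981 = exp(0.1981 × -0.7985) = 0.8537
Fraction lost = 1 − 0.8537 = 0.1463

14.6%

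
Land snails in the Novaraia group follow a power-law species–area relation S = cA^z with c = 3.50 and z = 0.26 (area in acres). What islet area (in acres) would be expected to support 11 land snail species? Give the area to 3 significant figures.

11 = 3.5 × A^0.26  ⇒  A^0.26 = 11/3.5 = 3.143
ln A = ln(3.143) / 0.26 = 1.1451 / 0.26 = 4.4044
A = e^4.4044 ≈ 81.81 acres

81.8 acres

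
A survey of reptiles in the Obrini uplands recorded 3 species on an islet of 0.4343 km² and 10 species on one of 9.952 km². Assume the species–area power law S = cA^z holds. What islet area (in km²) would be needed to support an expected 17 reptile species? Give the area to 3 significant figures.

39.6 km²

z = ln(10/3) / ln(9.952/0.4343) = 1.2040 / 3.1318 = 0.3844
c = 3 / 0.4343^0.3844 = 3 / 0.7257 = 4.134
A = (17/4.134)^(1/0.3844) ⇒ ln A = ln(4.112)/0.3844 = 3.6781
A = e^3.6781 ≈ 39.57 km²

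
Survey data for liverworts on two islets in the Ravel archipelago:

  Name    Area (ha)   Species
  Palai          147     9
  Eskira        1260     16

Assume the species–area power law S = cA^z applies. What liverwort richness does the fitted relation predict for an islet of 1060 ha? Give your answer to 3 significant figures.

15.3

z = ln(16/9) / ln(1260/147) = 0.5754 / 2.1484 = 0.2678
c = 9 / 147^0.2678 = 9 / 3.806 = 2.365
S₃ = 2.365 × 1060^0.2678 = 2.365 × 6.459 ≈ 15.28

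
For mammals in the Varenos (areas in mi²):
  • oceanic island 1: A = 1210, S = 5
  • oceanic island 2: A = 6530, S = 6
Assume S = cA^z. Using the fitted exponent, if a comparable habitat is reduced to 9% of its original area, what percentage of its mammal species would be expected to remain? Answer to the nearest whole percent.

z = ln(6/5) / ln(6530/1210) = 0.1823 / 1.6858 = 0.1082
S_new/S_old = (A_new/A_old)^z = 0.09^0.1082 = exp(0.1082 × -2.4079) = 0.7707

77%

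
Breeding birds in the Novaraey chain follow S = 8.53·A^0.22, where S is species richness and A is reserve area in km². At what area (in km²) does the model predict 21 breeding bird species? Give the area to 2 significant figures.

60 km²

21 = 8.53 × A^0.22  ⇒  A^0.22 = 21/8.53 = 2.462
ln A = ln(2.462) / 0.22 = 0.9009 / 0.22 = 4.0952
A = e^4.0952 ≈ 60.05 km²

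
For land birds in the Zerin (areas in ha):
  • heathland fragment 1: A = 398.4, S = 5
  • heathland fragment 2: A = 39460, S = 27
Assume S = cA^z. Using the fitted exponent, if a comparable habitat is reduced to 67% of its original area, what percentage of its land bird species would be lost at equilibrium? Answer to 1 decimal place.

z = ln(27/5) / ln(39460/398.4) = 1.6864 / 4.5956 = 0.3670
S_new/S_old = (A_new/A_old)^z = 0.67^0.3670 = exp(0.3670 × -0.4005) = 0.8633
Fraction lost = 1 − 0.8633 = 0.1367

13.7%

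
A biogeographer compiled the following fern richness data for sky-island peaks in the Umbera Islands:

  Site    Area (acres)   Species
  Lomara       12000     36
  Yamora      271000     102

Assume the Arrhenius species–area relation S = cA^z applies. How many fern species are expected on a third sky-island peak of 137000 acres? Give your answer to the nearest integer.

z = ln(102/36) / ln(271000/12000) = 1.0415 / 3.1172 = 0.3341
c = 36 / 12000^0.3341 = 36 / 23.06 = 1.561
S₃ = 1.561 × 137000^0.3341 = 1.561 × 52.02 ≈ 81.21

81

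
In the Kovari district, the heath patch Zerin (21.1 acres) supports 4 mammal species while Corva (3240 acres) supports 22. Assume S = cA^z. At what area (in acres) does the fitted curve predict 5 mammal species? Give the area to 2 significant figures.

41 acres

z = ln(22/4) / ln(3240/21.1) = 1.7047 / 5.0341 = 0.3386
c = 4 / 21.1^0.3386 = 4 / 2.808 = 1.424
A = (5/1.424)^(1/0.3386) ⇒ ln A = ln(3.511)/0.3386 = 3.7082
A = e^3.7082 ≈ 40.78 acres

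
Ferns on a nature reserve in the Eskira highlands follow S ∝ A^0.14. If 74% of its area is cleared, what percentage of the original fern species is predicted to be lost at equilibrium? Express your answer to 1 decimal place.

17.2%

S_new/S_old = (A_new/A_old)^z = 0.26^0.14
= exp(0.14 × ln 0.26) = exp(0.14 × -1.3471) = exp(-0.1886) ≈ 0.8281
Fraction lost = 1 − 0.8281 = 0.1719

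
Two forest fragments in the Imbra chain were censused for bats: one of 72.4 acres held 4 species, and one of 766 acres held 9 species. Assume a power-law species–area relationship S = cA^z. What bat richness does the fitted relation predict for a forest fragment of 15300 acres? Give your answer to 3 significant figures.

25.2

z = ln(9/4) / ln(766/72.4) = 0.8109 / 2.3590 = 0.3438
c = 4 / 72.4^0.3438 = 4 / 4.358 = 0.9178
S₃ = 0.9178 × 15300^0.3438 = 0.9178 × 27.45 ≈ 25.19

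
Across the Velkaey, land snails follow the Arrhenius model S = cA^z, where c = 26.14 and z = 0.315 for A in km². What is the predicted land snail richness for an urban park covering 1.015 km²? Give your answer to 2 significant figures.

26

S = 26.14 × 1.015^0.315
ln S = ln 26.14 + 0.315 × ln 1.015 = 3.2635 + 0.315 × 0.0149 = 3.2682
S = e^3.2682 ≈ 26.26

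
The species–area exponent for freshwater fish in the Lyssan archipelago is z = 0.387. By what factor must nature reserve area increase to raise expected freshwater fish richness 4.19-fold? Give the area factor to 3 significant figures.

40.5

(A₂/A₁)^0.387 = 4.19, so A₂/A₁ = 4.19^(1/0.387) = 4.19^2.584
ln(A₂/A₁) = ln 4.19 / 0.387 = 1.4327 / 0.387 = 3.7021
A₂/A₁ = e^3.7021 ≈ 40.53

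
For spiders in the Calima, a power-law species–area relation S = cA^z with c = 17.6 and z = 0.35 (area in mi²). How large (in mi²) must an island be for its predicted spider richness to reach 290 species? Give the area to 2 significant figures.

290 = 17.6 × A^0.35  ⇒  A^0.35 = 290/17.6 = 16.48
ln A = ln(16.48) / 0.35 = 2.8020 / 0.35 = 8.0057
A = e^8.0057 ≈ 2998 mi²

3000 mi²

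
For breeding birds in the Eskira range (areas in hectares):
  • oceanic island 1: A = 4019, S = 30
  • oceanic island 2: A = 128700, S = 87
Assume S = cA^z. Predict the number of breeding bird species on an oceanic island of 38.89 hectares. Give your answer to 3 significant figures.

z = ln(87/30) / ln(128700/4019) = 1.0647 / 3.4665 = 0.3071
c = 30 / 4019^0.3071 = 30 / 12.79 = 2.345
S₃ = 2.345 × 38.89^0.3071 = 2.345 × 3.078 ≈ 7.218

7.22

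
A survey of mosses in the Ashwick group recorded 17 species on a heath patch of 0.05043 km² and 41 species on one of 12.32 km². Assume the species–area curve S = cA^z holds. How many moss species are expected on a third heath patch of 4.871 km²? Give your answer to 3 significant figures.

z = ln(41/17) / ln(12.32/0.05043) = 0.8804 / 5.4984 = 0.1601
c = 17 / 0.05043^0.1601 = 17 / 0.6198 = 27.43
S₃ = 27.43 × 4.871^0.1601 = 27.43 × 1.289 ≈ 35.34

35.3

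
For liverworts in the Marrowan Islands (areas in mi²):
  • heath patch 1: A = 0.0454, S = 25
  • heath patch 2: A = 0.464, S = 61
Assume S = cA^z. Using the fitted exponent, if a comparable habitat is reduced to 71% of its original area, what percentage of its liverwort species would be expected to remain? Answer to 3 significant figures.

z = ln(61/25) / ln(0.464/0.0454) = 0.8920 / 2.3244 = 0.3838
S_new/S_old = (A_new/A_old)^z = 0.71^0.3838 = exp(0.3838 × -0.3425) = 0.8768

87.7%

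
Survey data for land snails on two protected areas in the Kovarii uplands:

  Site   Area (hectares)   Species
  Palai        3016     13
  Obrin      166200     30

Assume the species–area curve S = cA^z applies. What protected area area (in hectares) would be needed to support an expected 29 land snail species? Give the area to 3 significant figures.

z = ln(30/13) / ln(166200/3016) = 0.8362 / 4.0093 = 0.2086
c = 13 / 3016^0.2086 = 13 / 5.318 = 2.445
A = (29/2.445)^(1/0.2086) ⇒ ln A = ln(11.86)/0.2086 = 11.8584
A = e^11.8584 ≈ 141268 hectares

141000 hectares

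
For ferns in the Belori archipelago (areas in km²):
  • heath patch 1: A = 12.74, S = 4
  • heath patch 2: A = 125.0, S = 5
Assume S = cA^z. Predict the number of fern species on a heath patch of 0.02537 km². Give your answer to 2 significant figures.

z = ln(5/4) / ln(125/12.74) = 0.2231 / 2.2836 = 0.0977
c = 4 / 12.74^0.0977 = 4 / 1.282 = 3.119
S₃ = 3.119 × 0.02537^0.0977 = 3.119 × 0.6984 ≈ 2.178

2.2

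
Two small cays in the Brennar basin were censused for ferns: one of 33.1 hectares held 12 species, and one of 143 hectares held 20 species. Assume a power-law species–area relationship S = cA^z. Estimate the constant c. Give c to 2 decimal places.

z = ln(S₂/S₁) / ln(A₂/A₁) = ln(20/12) / ln(143/33.1) = 0.5108 / 1.4633 = 0.3491
c = S₁ / A₁^z = 12 / 33.1^0.3491 = 12 / 3.393 = 3.537

3.54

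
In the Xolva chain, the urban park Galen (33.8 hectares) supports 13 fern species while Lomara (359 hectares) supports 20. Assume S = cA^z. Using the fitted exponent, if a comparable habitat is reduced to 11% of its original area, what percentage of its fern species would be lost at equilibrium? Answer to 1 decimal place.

z = ln(20/13) / ln(359/33.8) = 0.4308 / 2.3629 = 0.1823
S_new/S_old = (A_new/A_old)^z = 0.11^0.1823 = exp(0.1823 × -2.2073) = 0.6687
Fraction lost = 1 − 0.6687 = 0.3313

33.1%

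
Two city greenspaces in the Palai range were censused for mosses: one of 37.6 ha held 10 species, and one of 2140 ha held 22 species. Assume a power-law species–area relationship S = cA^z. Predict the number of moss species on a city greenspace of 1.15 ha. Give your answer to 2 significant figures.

5.1

z = ln(22/10) / ln(2140/37.6) = 0.7885 / 4.0416 = 0.1951
c = 10 / 37.6^0.1951 = 10 / 2.029 = 4.928
S₃ = 4.928 × 1.15^0.1951 = 4.928 × 1.028 ≈ 5.065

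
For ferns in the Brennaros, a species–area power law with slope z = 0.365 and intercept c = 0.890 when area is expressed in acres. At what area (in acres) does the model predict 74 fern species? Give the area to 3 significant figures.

74 = 0.89 × A^0.365  ⇒  A^0.365 = 74/0.89 = 83.15
ln A = ln(83.15) / 0.365 = 4.4206 / 0.365 = 12.1112
A = e^12.1112 ≈ 181903 acres

182000 acres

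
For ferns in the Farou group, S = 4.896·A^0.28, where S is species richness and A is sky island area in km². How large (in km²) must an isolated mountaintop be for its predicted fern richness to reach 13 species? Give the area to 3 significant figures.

13 = 4.896 × A^0.28  ⇒  A^0.28 = 13/4.896 = 2.655
ln A = ln(2.655) / 0.28 = 0.9765 / 0.28 = 3.4876
A = e^3.4876 ≈ 32.71 km²

32.7 km²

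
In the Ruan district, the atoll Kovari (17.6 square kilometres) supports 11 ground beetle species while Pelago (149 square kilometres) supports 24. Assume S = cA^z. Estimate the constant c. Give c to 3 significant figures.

z = ln(S₂/S₁) / ln(A₂/A₁) = ln(24/11) / ln(149/17.6) = 0.7802 / 2.1360 = 0.3652
c = S₁ / A₁^z = 11 / 17.6^0.3652 = 11 / 2.85 = 3.859

3.86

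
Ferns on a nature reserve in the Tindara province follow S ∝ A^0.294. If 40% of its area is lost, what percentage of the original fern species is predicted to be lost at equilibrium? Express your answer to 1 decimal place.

13.9%

S_new/S_old = (A_new/A_old)^z = 0.6^0.294
= exp(0.294 × ln 0.6) = exp(0.294 × -0.5108) = exp(-0.1502) ≈ 0.8606
Fraction lost = 1 − 0.8606 = 0.1394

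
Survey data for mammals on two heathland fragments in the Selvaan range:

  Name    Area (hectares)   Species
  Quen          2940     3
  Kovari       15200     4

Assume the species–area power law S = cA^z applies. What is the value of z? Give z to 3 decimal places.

0.175

Taking logs: ln S = ln c + z ln A, so z = (ln S₂ − ln S₁)/(ln A₂ − ln A₁).
z = ln(4/3) / ln(15200/2940) = ln(1.333) / ln(5.17) = 0.2877 / 1.6429 = 0.1751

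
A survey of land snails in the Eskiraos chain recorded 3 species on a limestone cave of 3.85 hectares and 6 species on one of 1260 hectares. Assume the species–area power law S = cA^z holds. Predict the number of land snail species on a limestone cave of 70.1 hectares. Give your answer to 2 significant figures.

z = ln(6/3) / ln(1260/3.85) = 0.6931 / 5.7908 = 0.1197
c = 3 / 3.85^0.1197 = 3 / 1.175 = 2.553
S₃ = 2.553 × 70.1^0.1197 = 2.553 × 1.663 ≈ 4.246

4.2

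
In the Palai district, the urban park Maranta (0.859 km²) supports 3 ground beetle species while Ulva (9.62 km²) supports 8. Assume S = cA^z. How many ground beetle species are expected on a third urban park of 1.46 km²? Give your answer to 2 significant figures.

3.7

z = ln(8/3) / ln(9.62/0.859) = 0.9808 / 2.4158 = 0.4060
c = 3 / 0.859^0.4060 = 3 / 0.9402 = 3.191
S₃ = 3.191 × 1.46^0.4060 = 3.191 × 1.166 ≈ 3.721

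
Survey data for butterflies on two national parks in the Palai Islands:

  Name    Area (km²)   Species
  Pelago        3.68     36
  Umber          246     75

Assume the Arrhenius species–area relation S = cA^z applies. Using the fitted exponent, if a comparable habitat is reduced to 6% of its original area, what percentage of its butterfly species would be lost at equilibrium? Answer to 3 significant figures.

38.8%

z = ln(75/36) / ln(246/3.68) = 0.7340 / 4.2024 = 0.1747
S_new/S_old = (A_new/A_old)^z = 0.06^0.1747 = exp(0.1747 × -2.8134) = 0.6118
Fraction lost = 1 − 0.6118 = 0.3882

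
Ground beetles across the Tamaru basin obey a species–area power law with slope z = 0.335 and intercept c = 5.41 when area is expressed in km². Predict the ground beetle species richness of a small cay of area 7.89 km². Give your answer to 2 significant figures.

11

S = 5.41 × 7.89^0.335 = 5.41 × 1.998 ≈ 10.81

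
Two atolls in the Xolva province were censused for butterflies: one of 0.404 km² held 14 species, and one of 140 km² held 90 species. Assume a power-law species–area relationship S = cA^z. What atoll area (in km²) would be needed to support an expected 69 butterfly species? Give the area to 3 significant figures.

z = ln(90/14) / ln(140/0.404) = 1.8608 / 5.8480 = 0.3182
c = 14 / 0.404^0.3182 = 14 / 0.7495 = 18.68
A = (69/18.68)^(1/0.3182) ⇒ ln A = ln(3.694)/0.3182 = 4.1066
A = e^4.1066 ≈ 60.74 km²

60.7 km²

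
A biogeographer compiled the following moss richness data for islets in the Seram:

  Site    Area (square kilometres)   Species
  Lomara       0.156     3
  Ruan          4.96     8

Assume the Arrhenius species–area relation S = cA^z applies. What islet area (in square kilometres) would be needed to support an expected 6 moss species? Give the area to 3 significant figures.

z = ln(8/3) / ln(4.96/0.156) = 0.9808 / 3.4593 = 0.2835
c = 3 / 0.156^0.2835 = 3 / 0.5905 = 5.08
A = (6/5.08)^(1/0.2835) ⇒ ln A = ln(1.181)/0.2835 = 0.5868
A = e^0.5868 ≈ 1.798 square kilometres

1.80 square kilometres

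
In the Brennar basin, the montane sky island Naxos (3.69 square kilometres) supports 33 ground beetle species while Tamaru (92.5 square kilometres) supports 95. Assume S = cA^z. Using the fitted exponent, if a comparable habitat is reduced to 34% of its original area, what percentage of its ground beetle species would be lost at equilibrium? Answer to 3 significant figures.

z = ln(95/33) / ln(92.5/3.69) = 1.0574 / 3.2216 = 0.3282
S_new/S_old = (A_new/A_old)^z = 0.34^0.3282 = exp(0.3282 × -1.0788) = 0.7018
Fraction lost = 1 − 0.7018 = 0.2982

29.8%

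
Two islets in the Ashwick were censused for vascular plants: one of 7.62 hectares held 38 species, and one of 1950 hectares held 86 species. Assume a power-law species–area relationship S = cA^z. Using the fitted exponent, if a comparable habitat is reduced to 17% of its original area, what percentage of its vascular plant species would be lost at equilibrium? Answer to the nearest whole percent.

23%

z = ln(86/38) / ln(1950/7.62) = 0.8168 / 5.5448 = 0.1473
S_new/S_old = (A_new/A_old)^z = 0.17^0.1473 = exp(0.1473 × -1.7720) = 0.7703
Fraction lost = 1 − 0.7703 = 0.2297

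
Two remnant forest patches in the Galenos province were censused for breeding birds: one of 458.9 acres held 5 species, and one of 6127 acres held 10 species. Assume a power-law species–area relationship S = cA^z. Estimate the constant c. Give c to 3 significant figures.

z = ln(S₂/S₁) / ln(A₂/A₁) = ln(10/5) / ln(6127/458.9) = 0.6931 / 2.5916 = 0.2675
c = S₁ / A₁^z = 5 / 458.9^0.2675 = 5 / 5.151 = 0.9707

0.971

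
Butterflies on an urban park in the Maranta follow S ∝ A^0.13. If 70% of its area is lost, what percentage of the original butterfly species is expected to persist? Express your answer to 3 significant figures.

S_new/S_old = (A_new/A_old)^z = 0.3^0.13
= exp(0.13 × ln 0.3) = exp(0.13 × -1.2040) = exp(-0.1565) ≈ 0.8551

85.5%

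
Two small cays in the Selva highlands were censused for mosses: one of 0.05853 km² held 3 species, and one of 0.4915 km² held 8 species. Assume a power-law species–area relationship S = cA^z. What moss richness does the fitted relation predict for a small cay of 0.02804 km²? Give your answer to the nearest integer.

z = ln(8/3) / ln(0.4915/0.05853) = 0.9808 / 2.1279 = 0.4609
c = 3 / 0.05853^0.4609 = 3 / 0.2703 = 11.1
S₃ = 11.1 × 0.02804^0.4609 = 11.1 × 0.1925 ≈ 2.137

2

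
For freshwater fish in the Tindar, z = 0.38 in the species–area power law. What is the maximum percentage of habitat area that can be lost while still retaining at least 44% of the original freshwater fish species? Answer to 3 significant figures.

Need (A_new/A_old)^0.38 = 0.44, so A_new/A_old = 0.44^(1/0.38) = 0.44^2.632
ln(A_new/A_old) = ln 0.44 / 0.38 = -0.8210 / 0.38 = -2.1605
A_new/A_old = e^-2.1605 ≈ 0.1153
Fraction that can be lost = 1 − 0.1153 = 0.8847

88.5%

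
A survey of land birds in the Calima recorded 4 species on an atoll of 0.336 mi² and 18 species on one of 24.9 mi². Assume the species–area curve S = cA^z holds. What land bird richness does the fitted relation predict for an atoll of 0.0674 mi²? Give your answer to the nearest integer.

2

z = ln(18/4) / ln(24.9/0.336) = 1.5041 / 4.3055 = 0.3493
c = 4 / 0.336^0.3493 = 4 / 0.6832 = 5.855
S₃ = 5.855 × 0.0674^0.3493 = 5.855 × 0.3898 ≈ 2.282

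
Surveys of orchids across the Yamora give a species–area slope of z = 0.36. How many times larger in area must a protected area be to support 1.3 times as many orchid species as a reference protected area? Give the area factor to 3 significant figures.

(A₂/A₁)^0.36 = 1.3, so A₂/A₁ = 1.3^(1/0.36) = 1.3^2.778
ln(A₂/A₁) = ln 1.3 / 0.36 = 0.2624 / 0.36 = 0.7288
A₂/A₁ = e^0.7288 ≈ 2.073

2.07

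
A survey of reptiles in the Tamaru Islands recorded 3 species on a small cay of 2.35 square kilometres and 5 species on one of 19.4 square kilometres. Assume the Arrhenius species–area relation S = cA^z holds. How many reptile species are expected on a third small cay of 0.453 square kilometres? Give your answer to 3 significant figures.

z = ln(5/3) / ln(19.4/2.35) = 0.5108 / 2.1109 = 0.2420
c = 3 / 2.35^0.2420 = 3 / 1.23 = 2.44
S₃ = 2.44 × 0.453^0.2420 = 2.44 × 0.8256 ≈ 2.014

2.01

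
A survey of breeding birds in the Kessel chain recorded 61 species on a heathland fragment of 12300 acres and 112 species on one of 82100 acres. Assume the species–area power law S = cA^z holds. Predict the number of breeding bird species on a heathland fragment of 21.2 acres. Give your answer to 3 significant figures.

z = ln(112/61) / ln(82100/12300) = 0.6076 / 1.8983 = 0.3201
c = 61 / 12300^0.3201 = 61 / 20.38 = 2.994
S₃ = 2.994 × 21.2^0.3201 = 2.994 × 2.658 ≈ 7.957

7.96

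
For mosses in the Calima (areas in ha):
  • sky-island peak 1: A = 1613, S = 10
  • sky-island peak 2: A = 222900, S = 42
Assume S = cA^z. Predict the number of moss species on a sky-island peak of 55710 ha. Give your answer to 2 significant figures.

28

z = ln(42/10) / ln(222900/1613) = 1.4351 / 4.9286 = 0.2912
c = 10 / 1613^0.2912 = 10 / 8.59 = 1.164
S₃ = 1.164 × 55710^0.2912 = 1.164 × 24.09 ≈ 28.05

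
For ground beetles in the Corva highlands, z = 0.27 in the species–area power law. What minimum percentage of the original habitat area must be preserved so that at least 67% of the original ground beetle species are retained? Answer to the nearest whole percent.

Need (A_new/A_old)^0.27 = 0.67, so A_new/A_old = 0.67^(1/0.27) = 0.67^3.704
ln(A_new/A_old) = ln 0.67 / 0.27 = -0.4005 / 0.27 = -1.4833
A_new/A_old = e^-1.4833 ≈ 0.2269

23%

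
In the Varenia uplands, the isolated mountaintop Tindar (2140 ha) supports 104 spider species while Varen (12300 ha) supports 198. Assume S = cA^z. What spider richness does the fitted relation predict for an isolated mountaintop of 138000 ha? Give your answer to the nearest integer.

z = ln(198/104) / ln(12300/2140) = 0.6439 / 1.7488 = 0.3682
c = 104 / 2140^0.3682 = 104 / 16.83 = 6.178
S₃ = 6.178 × 138000^0.3682 = 6.178 × 78.06 ≈ 482.2

482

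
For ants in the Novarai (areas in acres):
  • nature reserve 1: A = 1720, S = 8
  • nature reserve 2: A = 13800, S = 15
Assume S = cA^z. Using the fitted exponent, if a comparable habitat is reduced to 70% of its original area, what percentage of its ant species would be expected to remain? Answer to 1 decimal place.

z = ln(15/8) / ln(13800/1720) = 0.6286 / 2.0823 = 0.3019
S_new/S_old = (A_new/A_old)^z = 0.7^0.3019 = exp(0.3019 × -0.3567) = 0.8979

89.8%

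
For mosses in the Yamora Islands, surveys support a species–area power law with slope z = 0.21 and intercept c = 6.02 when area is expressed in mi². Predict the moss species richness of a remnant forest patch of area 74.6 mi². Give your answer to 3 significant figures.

S = 6.02 × 74.6^0.21
ln S = ln 6.02 + 0.21 × ln 74.6 = 1.7951 + 0.21 × 4.3121 = 2.7006
S = e^2.7006 ≈ 14.89

14.9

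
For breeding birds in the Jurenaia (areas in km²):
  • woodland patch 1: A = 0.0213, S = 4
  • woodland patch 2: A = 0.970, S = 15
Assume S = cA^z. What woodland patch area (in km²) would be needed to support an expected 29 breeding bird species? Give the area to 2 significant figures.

z = ln(15/4) / ln(0.97/0.0213) = 1.3218 / 3.8186 = 0.3461
c = 4 / 0.0213^0.3461 = 4 / 0.2639 = 15.16
A = (29/15.16)^(1/0.3461) ⇒ ln A = ln(1.913)/0.3461 = 1.8741
A = e^1.8741 ≈ 6.515 km²

6.5 km²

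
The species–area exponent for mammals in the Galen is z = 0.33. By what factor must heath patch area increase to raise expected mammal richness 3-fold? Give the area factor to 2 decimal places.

27.91

(A₂/A₁)^0.33 = 3, so A₂/A₁ = 3^(1/0.33) = 3^3.03
ln(A₂/A₁) = ln 3 / 0.33 = 1.0986 / 0.33 = 3.3291
A₂/A₁ = e^3.3291 ≈ 27.91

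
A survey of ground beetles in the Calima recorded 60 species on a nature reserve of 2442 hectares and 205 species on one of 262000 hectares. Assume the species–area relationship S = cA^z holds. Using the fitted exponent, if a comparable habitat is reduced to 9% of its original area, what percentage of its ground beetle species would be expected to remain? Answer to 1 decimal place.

z = ln(205/60) / ln(262000/2442) = 1.2287 / 4.6755 = 0.2628
S_new/S_old = (A_new/A_old)^z = 0.09^0.2628 = exp(0.2628 × -2.4079) = 0.5311

53.1%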